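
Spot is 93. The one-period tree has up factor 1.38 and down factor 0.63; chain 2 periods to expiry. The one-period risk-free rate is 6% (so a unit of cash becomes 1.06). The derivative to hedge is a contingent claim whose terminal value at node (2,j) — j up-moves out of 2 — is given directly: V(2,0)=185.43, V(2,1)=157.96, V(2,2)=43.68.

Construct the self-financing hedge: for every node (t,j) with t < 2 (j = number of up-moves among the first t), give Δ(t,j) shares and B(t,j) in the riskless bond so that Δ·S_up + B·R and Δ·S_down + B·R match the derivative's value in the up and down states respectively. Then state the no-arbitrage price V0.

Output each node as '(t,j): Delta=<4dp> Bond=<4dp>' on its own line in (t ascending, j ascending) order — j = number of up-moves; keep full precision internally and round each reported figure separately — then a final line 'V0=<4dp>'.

Risk-neutral probability p* = (R−d)/(u−d) = (1.06−0.63)/(1.38−0.63) = 0.5733.
Terminal payoffs: V(2,0)=185.4300, V(2,1)=157.9600, V(2,2)=43.6800
  t=1,j=0: stock 58.5900 → up 80.8542 (V=157.9600), down 36.9117 (V=185.4300). Price 160.0760; hedge Δ=-0.6251, bond B=196.7026.
  t=1,j=1: stock 128.3400 → up 177.1092 (V=43.6800), down 80.8542 (V=157.9600). Price 87.2070; hedge Δ=-1.1873, bond B=239.5804.
  t=0,j=0: stock 93.0000 → up 128.3400 (V=87.2070), down 58.5900 (V=160.0760). Price 111.6017; hedge Δ=-1.0447, bond B=208.7603.
Check: Δ(0,0)·S0 + B(0,0) = 111.6017 = V0.

(0,0): Delta=-1.0447 Bond=208.7603
(1,0): Delta=-0.6251 Bond=196.7026
(1,1): Delta=-1.1873 Bond=239.5804
V0=111.6017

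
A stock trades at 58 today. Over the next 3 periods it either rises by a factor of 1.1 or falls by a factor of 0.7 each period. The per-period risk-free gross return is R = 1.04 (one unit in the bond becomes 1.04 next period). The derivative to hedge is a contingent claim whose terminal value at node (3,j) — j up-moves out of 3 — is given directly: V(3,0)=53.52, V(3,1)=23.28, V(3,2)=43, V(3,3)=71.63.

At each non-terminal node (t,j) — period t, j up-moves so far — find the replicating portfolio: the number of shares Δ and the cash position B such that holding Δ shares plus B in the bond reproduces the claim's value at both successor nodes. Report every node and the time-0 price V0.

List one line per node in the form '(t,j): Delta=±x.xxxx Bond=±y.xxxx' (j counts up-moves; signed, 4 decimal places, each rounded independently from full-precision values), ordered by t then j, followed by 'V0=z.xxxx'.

Since d<R<u, set p* = (R−d)/(u−d) = 0.8500; price each node as the discounted p*-expectation of its children.
Payoff layer (t=3): V(3,0)=53.5200, V(3,1)=23.2800, V(3,2)=43.0000, V(3,3)=71.6300
Node (2,0) S=28.4200: V=(p*·23.2800+(1−p*)·53.5200)/1.04=26.7462; Δ=(23.2800−53.5200)/(31.2620−19.8940)=-2.6601; B=V−Δ·S=102.3462
Node (2,1) S=44.6600: V=(p*·43.0000+(1−p*)·23.2800)/1.04=38.5019; Δ=(43.0000−23.2800)/(49.1260−31.2620)=1.1039; B=V−Δ·S=-10.7981
Node (2,2) S=70.1800: V=(p*·71.6300+(1−p*)·43.0000)/1.04=64.7457; Δ=(71.6300−43.0000)/(77.1980−49.1260)=1.0199; B=V−Δ·S=-6.8293
Node (1,0) S=40.6000: V=(p*·38.5019+(1−p*)·26.7462)/1.04=35.3255; Δ=(38.5019−26.7462)/(44.6600−28.4200)=0.7239; B=V−Δ·S=5.9361
Node (1,1) S=63.8000: V=(p*·64.7457+(1−p*)·38.5019)/1.04=58.4703; Δ=(64.7457−38.5019)/(70.1800−44.6600)=1.0284; B=V−Δ·S=-7.1391
Node (0,0) S=58.0000: V=(p*·58.4703+(1−p*)·35.3255)/1.04=52.8833; Δ=(58.4703−35.3255)/(63.8000−40.6000)=0.9976; B=V−Δ·S=-4.9787
Each (Δ,B) replicates both successor values, so the strategy is self-financing and V0 is arbitrage-free.

(0,0): Delta=0.9976 Bond=-4.9787
(1,0): Delta=0.7239 Bond=5.9361
(1,1): Delta=1.0284 Bond=-7.1391
(2,0): Delta=-2.6601 Bond=102.3462
(2,1): Delta=1.1039 Bond=-10.7981
(2,2): Delta=1.0199 Bond=-6.8293
V0=52.8833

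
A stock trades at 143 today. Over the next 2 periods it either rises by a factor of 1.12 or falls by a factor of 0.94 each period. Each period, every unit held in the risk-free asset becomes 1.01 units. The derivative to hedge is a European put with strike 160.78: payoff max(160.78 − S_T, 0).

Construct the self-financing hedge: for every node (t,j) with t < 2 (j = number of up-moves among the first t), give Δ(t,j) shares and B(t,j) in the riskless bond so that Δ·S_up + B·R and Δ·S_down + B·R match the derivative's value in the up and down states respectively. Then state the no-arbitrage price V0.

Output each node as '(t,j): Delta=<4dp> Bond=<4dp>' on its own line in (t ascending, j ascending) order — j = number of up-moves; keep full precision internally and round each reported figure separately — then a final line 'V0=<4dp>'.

Under the risk-neutral measure, an up-move has probability p* = (R−d)/(u−d) = 0.3889 and values discount at R = 1.01.
At expiry t=2: V(2,0)=34.4252, V(2,1)=10.2296, V(2,2)=0.0000
(1,0): S=134.4200. Δ = (V_up−V_dn)/(S_up−S_dn) = (10.2296−34.4252)/(150.5504−126.3548) = -1.0000. V = [p*·10.2296 + (1−p*)·34.4252]/1.01 = 24.7681. B = V − Δ·S = 159.1881.
(1,1): S=160.1600. Δ = (V_up−V_dn)/(S_up−S_dn) = (0.0000−10.2296)/(179.3792−150.5504) = -0.3548. V = [p*·0.0000 + (1−p*)·10.2296]/1.01 = 6.1895. B = V − Δ·S = 63.0206.
(0,0): S=143.0000. Δ = (V_up−V_dn)/(S_up−S_dn) = (6.1895−24.7681)/(160.1600−134.4200) = -0.7218. V = [p*·6.1895 + (1−p*)·24.7681]/1.01 = 17.3694. B = V − Δ·S = 120.5838.
Check: Δ(0,0)·S0 + B(0,0) = 17.3694 = V0.

(0,0): Delta=-0.7218 Bond=120.5838
(1,0): Delta=-1.0000 Bond=159.1881
(1,1): Delta=-0.3548 Bond=63.0206
V0=17.3694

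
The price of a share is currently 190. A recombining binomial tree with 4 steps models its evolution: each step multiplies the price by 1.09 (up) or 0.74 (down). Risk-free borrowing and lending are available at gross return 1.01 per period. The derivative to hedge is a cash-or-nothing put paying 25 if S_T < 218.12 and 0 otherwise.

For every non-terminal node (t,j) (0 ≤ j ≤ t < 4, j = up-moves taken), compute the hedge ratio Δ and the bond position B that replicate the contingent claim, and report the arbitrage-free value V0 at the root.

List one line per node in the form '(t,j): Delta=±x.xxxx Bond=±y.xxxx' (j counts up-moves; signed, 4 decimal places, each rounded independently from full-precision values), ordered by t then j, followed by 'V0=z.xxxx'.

Since d<R<u, set p* = (R−d)/(u−d) = 0.7714; price each node as the discounted p*-expectation of its children.
At expiry t=4: V(4,0)=25.0000, V(4,1)=25.0000, V(4,2)=25.0000, V(4,3)=25.0000, V(4,4)=0.0000
Node (3,0) S=76.9926: V=(p*·25.0000+(1−p*)·25.0000)/1.01=24.7525; Δ=(25.0000−25.0000)/(83.9219−56.9745)=0.0000; B=V−Δ·S=24.7525
Node (3,1) S=113.4080: V=(p*·25.0000+(1−p*)·25.0000)/1.01=24.7525; Δ=(25.0000−25.0000)/(123.6147−83.9219)=0.0000; B=V−Δ·S=24.7525
Node (3,2) S=167.0469: V=(p*·25.0000+(1−p*)·25.0000)/1.01=24.7525; Δ=(25.0000−25.0000)/(182.0811−123.6147)=0.0000; B=V−Δ·S=24.7525
Node (3,3) S=246.0555: V=(p*·0.0000+(1−p*)·25.0000)/1.01=5.6577; Δ=(0.0000−25.0000)/(268.2005−182.0811)=-0.2903; B=V−Δ·S=77.0863
Node (2,0) S=104.0440: V=(p*·24.7525+(1−p*)·24.7525)/1.01=24.5074; Δ=(24.7525−24.7525)/(113.4080−76.9926)=0.0000; B=V−Δ·S=24.5074
Node (2,1) S=153.2540: V=(p*·24.7525+(1−p*)·24.7525)/1.01=24.5074; Δ=(24.7525−24.7525)/(167.0469−113.4080)=0.0000; B=V−Δ·S=24.5074
Node (2,2) S=225.7390: V=(p*·5.6577+(1−p*)·24.7525)/1.01=9.9230; Δ=(5.6577−24.7525)/(246.0555−167.0469)=-0.2417; B=V−Δ·S=64.4795
Node (1,0) S=140.6000: V=(p*·24.5074+(1−p*)·24.5074)/1.01=24.2648; Δ=(24.5074−24.5074)/(153.2540−104.0440)=0.0000; B=V−Δ·S=24.2648
Node (1,1) S=207.1000: V=(p*·9.9230+(1−p*)·24.5074)/1.01=13.1253; Δ=(9.9230−24.5074)/(225.7390−153.2540)=-0.2012; B=V−Δ·S=54.7950
Node (0,0) S=190.0000: V=(p*·13.1253+(1−p*)·24.2648)/1.01=15.5163; Δ=(13.1253−24.2648)/(207.1000−140.6000)=-0.1675; B=V−Δ·S=47.3433
Check: Δ(0,0)·S0 + B(0,0) = 15.5163 = V0.

(0,0): Delta=-0.1675 Bond=47.3433
(1,0): Delta=0.0000 Bond=24.2648
(1,1): Delta=-0.2012 Bond=54.7950
(2,0): Delta=0.0000 Bond=24.5074
(2,1): Delta=0.0000 Bond=24.5074
(2,2): Delta=-0.2417 Bond=64.4795
(3,0): Delta=0.0000 Bond=24.7525
(3,1): Delta=0.0000 Bond=24.7525
(3,2): Delta=0.0000 Bond=24.7525
(3,3): Delta=-0.2903 Bond=77.0863
V0=15.5163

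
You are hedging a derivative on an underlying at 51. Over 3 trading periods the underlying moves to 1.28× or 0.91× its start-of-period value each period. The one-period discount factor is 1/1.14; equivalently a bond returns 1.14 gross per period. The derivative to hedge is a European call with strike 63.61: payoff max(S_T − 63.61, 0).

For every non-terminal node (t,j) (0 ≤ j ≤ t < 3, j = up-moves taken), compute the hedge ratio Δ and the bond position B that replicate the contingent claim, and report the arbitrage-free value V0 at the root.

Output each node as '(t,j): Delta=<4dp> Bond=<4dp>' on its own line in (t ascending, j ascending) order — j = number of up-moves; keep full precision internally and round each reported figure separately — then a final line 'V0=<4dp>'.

(0,0): Delta=0.7256 Bond=-26.2960
(1,0): Delta=0.3947 Bond=-14.6205
(1,1): Delta=0.8687 Bond=-39.3252
(2,0): Delta=0.0000 Bond=0.0000
(2,1): Delta=0.5654 Bond=-26.8127
(2,2): Delta=1.0000 Bond=-55.7982
V0=10.7070

Risk-neutral probability p* = (R−d)/(u−d) = (1.14−0.91)/(1.28−0.91) = 0.6216.
At expiry t=3: V(3,0)=0.0000, V(3,1)=0.0000, V(3,2)=12.4281, V(3,3)=43.3448
  t=2,j=0: stock 42.2331 → up 54.0584 (V=0.0000), down 38.4321 (V=0.0000). Price 0.0000; hedge Δ=0.0000, bond B=0.0000.
  t=2,j=1: stock 59.4048 → up 76.0381 (V=12.4281), down 54.0584 (V=0.0000). Price 6.7768; hedge Δ=0.5654, bond B=-26.8127.
  t=2,j=2: stock 83.5584 → up 106.9548 (V=43.3448), down 76.0381 (V=12.4281). Price 27.7602; hedge Δ=1.0000, bond B=-55.7982.
  t=1,j=0: stock 46.4100 → up 59.4048 (V=6.7768), down 42.2331 (V=0.0000). Price 3.6953; hedge Δ=0.3947, bond B=-14.6205.
  t=1,j=1: stock 65.2800 → up 83.5584 (V=27.7602), down 59.4048 (V=6.7768). Price 17.3864; hedge Δ=0.8687, bond B=-39.3252.
  t=0,j=0: stock 51.0000 → up 65.2800 (V=17.3864), down 46.4100 (V=3.6953). Price 10.7070; hedge Δ=0.7256, bond B=-26.2960.
Self-financing check: at every node Δ·S+B equals the discounted successor values.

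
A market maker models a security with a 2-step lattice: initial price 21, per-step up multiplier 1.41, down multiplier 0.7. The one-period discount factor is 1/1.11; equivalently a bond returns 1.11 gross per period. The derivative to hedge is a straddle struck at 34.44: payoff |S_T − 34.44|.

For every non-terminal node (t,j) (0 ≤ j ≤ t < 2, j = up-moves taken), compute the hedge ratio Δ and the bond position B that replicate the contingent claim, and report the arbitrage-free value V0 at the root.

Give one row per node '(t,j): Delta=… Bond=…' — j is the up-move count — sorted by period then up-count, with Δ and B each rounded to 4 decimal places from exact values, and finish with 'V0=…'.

Risk-neutral probability p* = (R−d)/(u−d) = (1.11−0.7)/(1.41−0.7) = 0.5775.
At expiry t=2: V(2,0)=24.1500, V(2,1)=13.7130, V(2,2)=7.3101
Node (1,0) S=14.7000: V=(p*·13.7130+(1−p*)·24.1500)/1.11=16.3270; Δ=(13.7130−24.1500)/(20.7270−10.2900)=-1.0000; B=V−Δ·S=31.0270
Node (1,1) S=29.6100: V=(p*·7.3101+(1−p*)·13.7130)/1.11=9.0230; Δ=(7.3101−13.7130)/(41.7501−20.7270)=-0.3046; B=V−Δ·S=18.0412
Node (0,0) S=21.0000: V=(p*·9.0230+(1−p*)·16.3270)/1.11=10.9092; Δ=(9.0230−16.3270)/(29.6100−14.7000)=-0.4899; B=V−Δ·S=21.1965
Self-financing check: at every node Δ·S+B equals the discounted successor values.

(0,0): Delta=-0.4899 Bond=21.1965
(1,0): Delta=-1.0000 Bond=31.0270
(1,1): Delta=-0.3046 Bond=18.0412
V0=10.9092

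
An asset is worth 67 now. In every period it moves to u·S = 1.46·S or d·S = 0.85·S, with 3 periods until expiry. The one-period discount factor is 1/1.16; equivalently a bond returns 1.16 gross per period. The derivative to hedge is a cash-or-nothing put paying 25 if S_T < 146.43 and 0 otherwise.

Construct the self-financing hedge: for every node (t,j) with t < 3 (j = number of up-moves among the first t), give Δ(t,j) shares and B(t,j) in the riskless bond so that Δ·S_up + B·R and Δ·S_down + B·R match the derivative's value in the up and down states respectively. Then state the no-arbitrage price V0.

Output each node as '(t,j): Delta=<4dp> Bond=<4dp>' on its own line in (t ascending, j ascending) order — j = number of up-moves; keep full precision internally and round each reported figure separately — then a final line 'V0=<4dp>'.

(0,0): Delta=-0.1174 Bond=21.7804
(1,0): Delta=0.0000 Bond=18.5791
(1,1): Delta=-0.1836 Bond=31.7357
(2,0): Delta=0.0000 Bond=21.5517
(2,1): Delta=0.0000 Bond=21.5517
(2,2): Delta=-0.2870 Bond=51.5828
V0=13.9143

Under the risk-neutral measure, an up-move has probability p* = (R−d)/(u−d) = 0.5082 and values discount at R = 1.16.
At expiry t=3: V(3,0)=25.0000, V(3,1)=25.0000, V(3,2)=25.0000, V(3,3)=0.0000
Node (2,0) S=48.4075: V=(p*·25.0000+(1−p*)·25.0000)/1.16=21.5517; Δ=(25.0000−25.0000)/(70.6749−41.1464)=0.0000; B=V−Δ·S=21.5517
Node (2,1) S=83.1470: V=(p*·25.0000+(1−p*)·25.0000)/1.16=21.5517; Δ=(25.0000−25.0000)/(121.3946−70.6749)=0.0000; B=V−Δ·S=21.5517
Node (2,2) S=142.8172: V=(p*·0.0000+(1−p*)·25.0000)/1.16=10.5992; Δ=(0.0000−25.0000)/(208.5131−121.3946)=-0.2870; B=V−Δ·S=51.5828
Node (1,0) S=56.9500: V=(p*·21.5517+(1−p*)·21.5517)/1.16=18.5791; Δ=(21.5517−21.5517)/(83.1470−48.4075)=0.0000; B=V−Δ·S=18.5791
Node (1,1) S=97.8200: V=(p*·10.5992+(1−p*)·21.5517)/1.16=13.7808; Δ=(10.5992−21.5517)/(142.8172−83.1470)=-0.1836; B=V−Δ·S=31.7357
Node (0,0) S=67.0000: V=(p*·13.7808+(1−p*)·18.5791)/1.16=13.9143; Δ=(13.7808−18.5791)/(97.8200−56.9500)=-0.1174; B=V−Δ·S=21.7804
Root portfolio cost Δ·67+B reproduces V0=13.9143.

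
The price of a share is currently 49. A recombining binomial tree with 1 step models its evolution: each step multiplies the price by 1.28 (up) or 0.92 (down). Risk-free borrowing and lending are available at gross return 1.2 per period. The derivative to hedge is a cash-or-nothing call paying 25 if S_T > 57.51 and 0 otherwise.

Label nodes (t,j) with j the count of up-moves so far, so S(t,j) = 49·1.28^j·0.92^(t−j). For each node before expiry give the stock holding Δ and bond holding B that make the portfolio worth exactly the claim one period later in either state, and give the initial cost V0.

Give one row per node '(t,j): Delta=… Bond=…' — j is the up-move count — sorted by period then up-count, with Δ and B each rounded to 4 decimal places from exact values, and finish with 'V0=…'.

Since d<R<u, set p* = (R−d)/(u−d) = 0.7778; price each node as the discounted p*-expectation of its children.
At expiry t=1: V(1,0)=0.0000, V(1,1)=25.0000
Node (0,0) S=49.0000: V=(p*·25.0000+(1−p*)·0.0000)/1.2=16.2037; Δ=(25.0000−0.0000)/(62.7200−45.0800)=1.4172; B=V−Δ·S=-53.2407
Root portfolio cost Δ·49+B reproduces V0=16.2037.

(0,0): Delta=1.4172 Bond=-53.2407
V0=16.2037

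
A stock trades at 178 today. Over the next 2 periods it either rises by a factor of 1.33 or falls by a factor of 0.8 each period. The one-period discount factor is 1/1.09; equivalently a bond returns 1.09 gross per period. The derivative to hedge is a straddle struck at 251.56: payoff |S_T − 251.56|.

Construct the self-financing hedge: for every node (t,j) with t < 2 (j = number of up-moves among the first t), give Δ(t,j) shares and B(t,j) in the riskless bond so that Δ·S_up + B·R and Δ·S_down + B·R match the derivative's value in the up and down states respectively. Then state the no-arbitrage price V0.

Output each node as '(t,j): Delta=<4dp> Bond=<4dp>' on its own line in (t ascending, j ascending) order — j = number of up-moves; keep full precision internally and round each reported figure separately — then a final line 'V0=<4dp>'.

The replicating-portfolio and risk-neutral prices coincide; use p* = (1.09−0.8)/(1.33−0.8) = 0.5472 for the latter.
Terminal values V(2,·): V(2,0)=137.6400, V(2,1)=62.1680, V(2,2)=63.3042
  t=1,j=0: stock 142.4000 → up 189.3920 (V=62.1680), down 113.9200 (V=137.6400). Price 88.3890; hedge Δ=-1.0000, bond B=230.7890.
  t=1,j=1: stock 236.7400 → up 314.8642 (V=63.3042), down 189.3920 (V=62.1680). Price 57.6052; hedge Δ=0.0091, bond B=55.4615.
  t=0,j=0: stock 178.0000 → up 236.7400 (V=57.6052), down 142.4000 (V=88.3890). Price 65.6377; hedge Δ=-0.3263, bond B=123.7202.
The time-0 hedge costs 65.6377, which is the no-arbitrage price.

(0,0): Delta=-0.3263 Bond=123.7202
(1,0): Delta=-1.0000 Bond=230.7890
(1,1): Delta=0.0091 Bond=55.4615
V0=65.6377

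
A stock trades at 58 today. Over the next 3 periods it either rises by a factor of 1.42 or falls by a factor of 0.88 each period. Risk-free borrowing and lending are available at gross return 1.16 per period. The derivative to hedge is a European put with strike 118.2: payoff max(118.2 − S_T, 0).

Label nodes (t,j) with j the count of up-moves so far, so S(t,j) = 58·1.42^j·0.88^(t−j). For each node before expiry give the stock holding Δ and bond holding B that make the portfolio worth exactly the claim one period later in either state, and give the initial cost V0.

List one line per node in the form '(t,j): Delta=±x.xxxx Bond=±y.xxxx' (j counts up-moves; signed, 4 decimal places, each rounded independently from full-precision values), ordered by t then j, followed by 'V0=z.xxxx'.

(0,0): Delta=-0.6946 Bond=62.2884
(1,0): Delta=-1.0000 Bond=87.8419
(1,1): Delta=-0.5189 Bond=57.7806
(2,0): Delta=-1.0000 Bond=101.8966
(2,1): Delta=-1.0000 Bond=101.8966
(2,2): Delta=-0.2420 Bond=34.6452
V0=22.0013

Risk-neutral probability p* = (R−d)/(u−d) = (1.16−0.88)/(1.42−0.88) = 0.5185.
Terminal values V(3,·): V(3,0)=78.6746, V(3,1)=54.4204, V(3,2)=15.2829, V(3,3)=0.0000
  t=2,j=0: stock 44.9152 → up 63.7796 (V=54.4204), down 39.5254 (V=78.6746). Price 56.9814; hedge Δ=-1.0000, bond B=101.8966.
  t=2,j=1: stock 72.4768 → up 102.9171 (V=15.2829), down 63.7796 (V=54.4204). Price 29.4198; hedge Δ=-1.0000, bond B=101.8966.
  t=2,j=2: stock 116.9512 → up 166.0707 (V=0.0000), down 102.9171 (V=15.2829). Price 6.3435; hedge Δ=-0.2420, bond B=34.6452.
  t=1,j=0: stock 51.0400 → up 72.4768 (V=29.4198), down 44.9152 (V=56.9814). Price 36.8019; hedge Δ=-1.0000, bond B=87.8419.
  t=1,j=1: stock 82.3600 → up 116.9512 (V=6.3435), down 72.4768 (V=29.4198). Price 15.0468; hedge Δ=-0.5189, bond B=57.7806.
  t=0,j=0: stock 58.0000 → up 82.3600 (V=15.0468), down 51.0400 (V=36.8019). Price 22.0013; hedge Δ=-0.6946, bond B=62.2884.
Check: Δ(0,0)·S0 + B(0,0) = 22.0013 = V0.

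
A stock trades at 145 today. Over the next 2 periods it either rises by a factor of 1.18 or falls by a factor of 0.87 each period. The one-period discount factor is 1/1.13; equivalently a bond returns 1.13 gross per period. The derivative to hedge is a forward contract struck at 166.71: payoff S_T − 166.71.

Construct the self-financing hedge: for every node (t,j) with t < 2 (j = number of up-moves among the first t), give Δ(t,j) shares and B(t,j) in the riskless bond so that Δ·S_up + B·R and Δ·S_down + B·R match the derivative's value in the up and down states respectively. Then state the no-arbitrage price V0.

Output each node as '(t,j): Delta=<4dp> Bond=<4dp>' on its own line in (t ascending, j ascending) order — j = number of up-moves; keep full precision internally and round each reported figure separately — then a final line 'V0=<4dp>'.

(0,0): Delta=1.0000 Bond=-130.5584
(1,0): Delta=1.0000 Bond=-147.5310
(1,1): Delta=1.0000 Bond=-147.5310
V0=14.4416

No-arbitrage ⇒ martingale measure with p* = (R−d)/(u−d) = 0.8387.
Terminal payoffs: V(2,0)=-56.9595, V(2,1)=-17.8530, V(2,2)=35.1880
(1,0): S=126.1500. Δ = (V_up−V_dn)/(S_up−S_dn) = (-17.8530−-56.9595)/(148.8570−109.7505) = 1.0000. V = [p*·-17.8530 + (1−p*)·-56.9595]/1.13 = -21.3810. B = V − Δ·S = -147.5310.
(1,1): S=171.1000. Δ = (V_up−V_dn)/(S_up−S_dn) = (35.1880−-17.8530)/(201.8980−148.8570) = 1.0000. V = [p*·35.1880 + (1−p*)·-17.8530]/1.13 = 23.5690. B = V − Δ·S = -147.5310.
(0,0): S=145.0000. Δ = (V_up−V_dn)/(S_up−S_dn) = (23.5690−-21.3810)/(171.1000−126.1500) = 1.0000. V = [p*·23.5690 + (1−p*)·-21.3810]/1.13 = 14.4416. B = V − Δ·S = -130.5584.
Check: Δ(0,0)·S0 + B(0,0) = 14.4416 = V0.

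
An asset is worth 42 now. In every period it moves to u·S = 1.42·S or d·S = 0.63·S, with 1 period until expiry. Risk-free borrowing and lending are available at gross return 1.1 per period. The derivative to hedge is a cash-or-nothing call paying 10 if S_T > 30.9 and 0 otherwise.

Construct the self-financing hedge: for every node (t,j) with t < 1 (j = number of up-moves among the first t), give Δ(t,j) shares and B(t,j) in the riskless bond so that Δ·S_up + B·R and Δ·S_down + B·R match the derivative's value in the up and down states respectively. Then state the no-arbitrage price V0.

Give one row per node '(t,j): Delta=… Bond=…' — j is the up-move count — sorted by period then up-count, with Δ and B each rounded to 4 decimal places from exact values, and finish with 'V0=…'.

Since d<R<u, set p* = (R−d)/(u−d) = 0.5949; price each node as the discounted p*-expectation of its children.
Payoff layer (t=1): V(1,0)=0.0000, V(1,1)=10.0000
(0,0): S=42.0000. Δ = (V_up−V_dn)/(S_up−S_dn) = (10.0000−0.0000)/(59.6400−26.4600) = 0.3014. V = [p*·10.0000 + (1−p*)·0.0000]/1.1 = 5.4085. B = V − Δ·S = -7.2497.
The time-0 hedge costs 5.4085, which is the no-arbitrage price.

(0,0): Delta=0.3014 Bond=-7.2497
V0=5.4085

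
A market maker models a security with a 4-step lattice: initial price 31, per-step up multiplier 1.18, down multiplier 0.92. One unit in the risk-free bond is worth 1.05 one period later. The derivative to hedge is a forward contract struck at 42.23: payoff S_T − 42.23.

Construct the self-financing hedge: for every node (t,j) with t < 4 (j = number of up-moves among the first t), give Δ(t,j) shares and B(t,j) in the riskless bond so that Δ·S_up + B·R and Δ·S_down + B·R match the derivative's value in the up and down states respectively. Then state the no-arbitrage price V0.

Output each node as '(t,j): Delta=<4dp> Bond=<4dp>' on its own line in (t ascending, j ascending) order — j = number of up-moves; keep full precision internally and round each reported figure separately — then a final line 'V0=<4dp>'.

Since d<R<u, set p* = (R−d)/(u−d) = 0.5000; price each node as the discounted p*-expectation of its children.
Terminal values V(4,·): V(4,0)=-20.0218, V(4,1)=-13.7456, V(4,2)=-5.6957, V(4,3)=4.6293, V(4,4)=17.8721
  t=3,j=0: stock 24.1393 → up 28.4844 (V=-13.7456), down 22.2082 (V=-20.0218). Price -16.0797; hedge Δ=1.0000, bond B=-40.2190.
  t=3,j=1: stock 30.9613 → up 36.5343 (V=-5.6957), down 28.4844 (V=-13.7456). Price -9.2577; hedge Δ=1.0000, bond B=-40.2190.
  t=3,j=2: stock 39.7112 → up 46.8593 (V=4.6293), down 36.5343 (V=-5.6957). Price -0.5078; hedge Δ=1.0000, bond B=-40.2190.
  t=3,j=3: stock 50.9340 → up 60.1021 (V=17.8721), down 46.8593 (V=4.6293). Price 10.7149; hedge Δ=1.0000, bond B=-40.2190.
  t=2,j=0: stock 26.2384 → up 30.9613 (V=-9.2577), down 24.1393 (V=-16.0797). Price -12.0655; hedge Δ=1.0000, bond B=-38.3039.
  t=2,j=1: stock 33.6536 → up 39.7112 (V=-0.5078), down 30.9613 (V=-9.2577). Price -4.6503; hedge Δ=1.0000, bond B=-38.3039.
  t=2,j=2: stock 43.1644 → up 50.9340 (V=10.7149), down 39.7112 (V=-0.5078). Price 4.8605; hedge Δ=1.0000, bond B=-38.3039.
  t=1,j=0: stock 28.5200 → up 33.6536 (V=-4.6503), down 26.2384 (V=-12.0655). Price -7.9599; hedge Δ=1.0000, bond B=-36.4799.
  t=1,j=1: stock 36.5800 → up 43.1644 (V=4.8605), down 33.6536 (V=-4.6503). Price 0.1001; hedge Δ=1.0000, bond B=-36.4799.
  t=0,j=0: stock 31.0000 → up 36.5800 (V=0.1001), down 28.5200 (V=-7.9599). Price -3.7427; hedge Δ=1.0000, bond B=-34.7427.
Root portfolio cost Δ·31+B reproduces V0=-3.7427.

(0,0): Delta=1.0000 Bond=-34.7427
(1,0): Delta=1.0000 Bond=-36.4799
(1,1): Delta=1.0000 Bond=-36.4799
(2,0): Delta=1.0000 Bond=-38.3039
(2,1): Delta=1.0000 Bond=-38.3039
(2,2): Delta=1.0000 Bond=-38.3039
(3,0): Delta=1.0000 Bond=-40.2190
(3,1): Delta=1.0000 Bond=-40.2190
(3,2): Delta=1.0000 Bond=-40.2190
(3,3): Delta=1.0000 Bond=-40.2190
V0=-3.7427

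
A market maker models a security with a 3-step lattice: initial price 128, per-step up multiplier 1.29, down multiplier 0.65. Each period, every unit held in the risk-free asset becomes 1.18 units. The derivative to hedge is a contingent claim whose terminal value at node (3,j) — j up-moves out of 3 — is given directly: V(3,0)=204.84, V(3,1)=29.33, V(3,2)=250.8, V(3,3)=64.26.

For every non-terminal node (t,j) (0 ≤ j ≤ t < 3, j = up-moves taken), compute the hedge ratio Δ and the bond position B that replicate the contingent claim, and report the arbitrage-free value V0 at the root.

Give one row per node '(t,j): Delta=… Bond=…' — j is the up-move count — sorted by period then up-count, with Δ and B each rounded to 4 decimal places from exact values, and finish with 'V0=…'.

(0,0): Delta=-0.6143 Bond=156.7580
(1,0): Delta=2.4388 Bond=-69.0446
(1,1): Delta=-0.9336 Bond=237.6954
(2,0): Delta=-5.0709 Bond=324.6545
(2,1): Delta=3.2242 Bond=-165.7631
(2,2): Delta=-1.3684 Bond=373.0972
V0=78.1317

Under the risk-neutral measure, an up-move has probability p* = (R−d)/(u−d) = 0.8281 and values discount at R = 1.18.
Terminal payoffs: V(3,0)=204.8400, V(3,1)=29.3300, V(3,2)=250.8000, V(3,3)=64.2600
(2,0): S=54.0800. Δ = (V_up−V_dn)/(S_up−S_dn) = (29.3300−204.8400)/(69.7632−35.1520) = -5.0709. V = [p*·29.3300 + (1−p*)·204.8400]/1.18 = 50.4202. B = V − Δ·S = 324.6545.
(2,1): S=107.3280. Δ = (V_up−V_dn)/(S_up−S_dn) = (250.8000−29.3300)/(138.4531−69.7632) = 3.2242. V = [p*·250.8000 + (1−p*)·29.3300]/1.18 = 180.2838. B = V − Δ·S = -165.7631.
(2,2): S=213.0048. Δ = (V_up−V_dn)/(S_up−S_dn) = (64.2600−250.8000)/(274.7762−138.4531) = -1.3684. V = [p*·64.2600 + (1−p*)·250.8000]/1.18 = 81.6284. B = V − Δ·S = 373.0972.
(1,0): S=83.2000. Δ = (V_up−V_dn)/(S_up−S_dn) = (180.2838−50.4202)/(107.3280−54.0800) = 2.4388. V = [p*·180.2838 + (1−p*)·50.4202]/1.18 = 133.8673. B = V − Δ·S = -69.0446.
(1,1): S=165.1200. Δ = (V_up−V_dn)/(S_up−S_dn) = (81.6284−180.2838)/(213.0048−107.3280) = -0.9336. V = [p*·81.6284 + (1−p*)·180.2838]/1.18 = 83.5465. B = V − Δ·S = 237.6954.
(0,0): S=128.0000. Δ = (V_up−V_dn)/(S_up−S_dn) = (83.5465−133.8673)/(165.1200−83.2000) = -0.6143. V = [p*·83.5465 + (1−p*)·133.8673]/1.18 = 78.1317. B = V − Δ·S = 156.7580.
Check: Δ(0,0)·S0 + B(0,0) = 78.1317 = V0.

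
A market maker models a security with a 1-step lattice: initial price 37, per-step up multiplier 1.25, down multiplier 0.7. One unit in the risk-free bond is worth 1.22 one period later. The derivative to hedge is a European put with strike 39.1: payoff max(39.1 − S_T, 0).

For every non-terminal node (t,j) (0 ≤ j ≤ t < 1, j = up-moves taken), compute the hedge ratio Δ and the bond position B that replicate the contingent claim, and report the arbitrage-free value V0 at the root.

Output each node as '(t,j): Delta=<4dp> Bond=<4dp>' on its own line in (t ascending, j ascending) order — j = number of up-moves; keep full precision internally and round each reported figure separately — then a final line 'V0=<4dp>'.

(0,0): Delta=-0.6486 Bond=24.5902
V0=0.5902

Since d<R<u, set p* = (R−d)/(u−d) = 0.9455; price each node as the discounted p*-expectation of its children.
Terminal payoffs: V(1,0)=13.2000, V(1,1)=0.0000
Node (0,0) S=37.0000: V=(p*·0.0000+(1−p*)·13.2000)/1.22=0.5902; Δ=(0.0000−13.2000)/(46.2500−25.9000)=-0.6486; B=V−Δ·S=24.5902
Self-financing check: at every node Δ·S+B equals the discounted successor values.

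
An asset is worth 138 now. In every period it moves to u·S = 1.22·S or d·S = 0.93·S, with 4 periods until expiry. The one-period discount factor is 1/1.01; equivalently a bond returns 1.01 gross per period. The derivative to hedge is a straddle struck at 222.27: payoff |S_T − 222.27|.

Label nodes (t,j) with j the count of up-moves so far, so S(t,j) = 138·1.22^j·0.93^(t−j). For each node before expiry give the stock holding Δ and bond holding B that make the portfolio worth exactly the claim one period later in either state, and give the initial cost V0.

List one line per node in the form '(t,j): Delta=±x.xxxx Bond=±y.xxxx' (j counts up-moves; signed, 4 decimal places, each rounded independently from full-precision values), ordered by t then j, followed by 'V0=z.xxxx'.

(0,0): Delta=-0.8396 Bond=193.6488
(1,0): Delta=-0.9568 Bond=210.6281
(1,1): Delta=-0.6050 Bond=156.0977
(2,0): Delta=-1.0000 Bond=217.8904
(2,1): Delta=-0.8704 Bond=199.2000
(2,2): Delta=-0.0742 Bond=48.6127
(3,0): Delta=-1.0000 Bond=220.0693
(3,1): Delta=-1.0000 Bond=220.0693
(3,2): Delta=-0.6110 Bond=151.6390
(3,3): Delta=1.0000 Bond=-220.0693
V0=77.7853

Risk-neutral probability p* = (R−d)/(u−d) = (1.01−0.93)/(1.22−0.93) = 0.2759.
Terminal values V(4,·): V(4,0)=119.0388, V(4,1)=86.8485, V(4,2)=44.6202, V(4,3)=10.7759, V(4,4)=83.4462
(3,0): S=111.0013. Δ = (V_up−V_dn)/(S_up−S_dn) = (86.8485−119.0388)/(135.4215−103.2312) = -1.0000. V = [p*·86.8485 + (1−p*)·119.0388]/1.01 = 109.0680. B = V − Δ·S = 220.0693.
(3,1): S=145.6146. Δ = (V_up−V_dn)/(S_up−S_dn) = (44.6202−86.8485)/(177.6498−135.4215) = -1.0000. V = [p*·44.6202 + (1−p*)·86.8485]/1.01 = 74.4547. B = V − Δ·S = 220.0693.
(3,2): S=191.0213. Δ = (V_up−V_dn)/(S_up−S_dn) = (10.7759−44.6202)/(233.0459−177.6498) = -0.6110. V = [p*·10.7759 + (1−p*)·44.6202]/1.01 = 34.9345. B = V − Δ·S = 151.6390.
(3,3): S=250.5870. Δ = (V_up−V_dn)/(S_up−S_dn) = (83.4462−10.7759)/(305.7162−233.0459) = 1.0000. V = [p*·83.4462 + (1−p*)·10.7759]/1.01 = 30.5177. B = V − Δ·S = -220.0693.
(2,0): S=119.3562. Δ = (V_up−V_dn)/(S_up−S_dn) = (74.4547−109.0680)/(145.6146−111.0013) = -1.0000. V = [p*·74.4547 + (1−p*)·109.0680]/1.01 = 98.5342. B = V − Δ·S = 217.8904.
(2,1): S=156.5748. Δ = (V_up−V_dn)/(S_up−S_dn) = (34.9345−74.4547)/(191.0213−145.6146) = -0.8704. V = [p*·34.9345 + (1−p*)·74.4547]/1.01 = 62.9234. B = V − Δ·S = 199.2000.
(2,2): S=205.3992. Δ = (V_up−V_dn)/(S_up−S_dn) = (30.5177−34.9345)/(250.5870−191.0213) = -0.0742. V = [p*·30.5177 + (1−p*)·34.9345]/1.01 = 33.3823. B = V − Δ·S = 48.6127.
(1,0): S=128.3400. Δ = (V_up−V_dn)/(S_up−S_dn) = (62.9234−98.5342)/(156.5748−119.3562) = -0.9568. V = [p*·62.9234 + (1−p*)·98.5342]/1.01 = 87.8322. B = V − Δ·S = 210.6281.
(1,1): S=168.3600. Δ = (V_up−V_dn)/(S_up−S_dn) = (33.3823−62.9234)/(205.3992−156.5748) = -0.6050. V = [p*·33.3823 + (1−p*)·62.9234]/1.01 = 54.2318. B = V − Δ·S = 156.0977.
(0,0): S=138.0000. Δ = (V_up−V_dn)/(S_up−S_dn) = (54.2318−87.8322)/(168.3600−128.3400) = -0.8396. V = [p*·54.2318 + (1−p*)·87.8322]/1.01 = 77.7853. B = V − Δ·S = 193.6488.
Root portfolio cost Δ·138+B reproduces V0=77.7853.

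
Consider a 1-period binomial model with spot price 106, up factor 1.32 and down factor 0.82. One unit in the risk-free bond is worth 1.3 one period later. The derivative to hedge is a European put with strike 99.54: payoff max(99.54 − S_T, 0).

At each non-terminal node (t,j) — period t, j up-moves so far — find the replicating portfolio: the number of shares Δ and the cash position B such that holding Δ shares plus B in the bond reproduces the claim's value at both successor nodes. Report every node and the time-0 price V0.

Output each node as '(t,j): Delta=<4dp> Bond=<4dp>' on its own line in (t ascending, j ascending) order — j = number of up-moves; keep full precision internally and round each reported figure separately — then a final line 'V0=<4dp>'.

Since d<R<u, set p* = (R−d)/(u−d) = 0.9600; price each node as the discounted p*-expectation of its children.
Payoff layer (t=1): V(1,0)=12.6200, V(1,1)=0.0000
  t=0,j=0: stock 106.0000 → up 139.9200 (V=0.0000), down 86.9200 (V=12.6200). Price 0.3883; hedge Δ=-0.2381, bond B=25.6283.
Check: Δ(0,0)·S0 + B(0,0) = 0.3883 = V0.

(0,0): Delta=-0.2381 Bond=25.6283
V0=0.3883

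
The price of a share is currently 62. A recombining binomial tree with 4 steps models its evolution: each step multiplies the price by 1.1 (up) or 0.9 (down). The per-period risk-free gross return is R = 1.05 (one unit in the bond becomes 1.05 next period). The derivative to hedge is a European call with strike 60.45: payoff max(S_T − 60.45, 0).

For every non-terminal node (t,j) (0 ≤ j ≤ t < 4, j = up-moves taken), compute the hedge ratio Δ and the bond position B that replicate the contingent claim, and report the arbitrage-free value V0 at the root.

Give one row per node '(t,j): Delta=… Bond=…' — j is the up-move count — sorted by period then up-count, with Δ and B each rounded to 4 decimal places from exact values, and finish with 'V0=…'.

(0,0): Delta=0.8850 Bond=-42.1263
(1,0): Delta=0.6270 Bond=-29.8341
(1,1): Delta=0.9554 Bond=-49.0321
(2,0): Delta=0.0225 Bond=-0.9680
(2,1): Delta=0.7918 Bond=-41.4451
(2,2): Delta=1.0000 Bond=-54.8299
(3,0): Delta=0.0000 Bond=0.0000
(3,1): Delta=0.0286 Bond=-1.3551
(3,2): Delta=1.0000 Bond=-57.5714
(3,3): Delta=1.0000 Bond=-57.5714
V0=12.7451

The replicating-portfolio and risk-neutral prices coincide; use p* = (1.05−0.9)/(1.1−0.9) = 0.7500 for the latter.
Terminal payoffs: V(4,0)=0.0000, V(4,1)=0.0000, V(4,2)=0.3162, V(4,3)=13.8198, V(4,4)=30.3242
  t=3,j=0: stock 45.1980 → up 49.7178 (V=0.0000), down 40.6782 (V=0.0000). Price 0.0000; hedge Δ=0.0000, bond B=0.0000.
  t=3,j=1: stock 55.2420 → up 60.7662 (V=0.3162), down 49.7178 (V=0.0000). Price 0.2259; hedge Δ=0.0286, bond B=-1.3551.
  t=3,j=2: stock 67.5180 → up 74.2698 (V=13.8198), down 60.7662 (V=0.3162). Price 9.9466; hedge Δ=1.0000, bond B=-57.5714.
  t=3,j=3: stock 82.5220 → up 90.7742 (V=30.3242), down 74.2698 (V=13.8198). Price 24.9506; hedge Δ=1.0000, bond B=-57.5714.
  t=2,j=0: stock 50.2200 → up 55.2420 (V=0.2259), down 45.1980 (V=0.0000). Price 0.1613; hedge Δ=0.0225, bond B=-0.9680.
  t=2,j=1: stock 61.3800 → up 67.5180 (V=9.9466), down 55.2420 (V=0.2259). Price 7.1585; hedge Δ=0.7918, bond B=-41.4451.
  t=2,j=2: stock 75.0200 → up 82.5220 (V=24.9506), down 67.5180 (V=9.9466). Price 20.1901; hedge Δ=1.0000, bond B=-54.8299.
  t=1,j=0: stock 55.8000 → up 61.3800 (V=7.1585), down 50.2200 (V=0.1613). Price 5.1516; hedge Δ=0.6270, bond B=-29.8341.
  t=1,j=1: stock 68.2000 → up 75.0200 (V=20.1901), down 61.3800 (V=7.1585). Price 16.1259; hedge Δ=0.9554, bond B=-49.0321.
  t=0,j=0: stock 62.0000 → up 68.2000 (V=16.1259), down 55.8000 (V=5.1516). Price 12.7451; hedge Δ=0.8850, bond B=-42.1263.
Self-financing check: at every node Δ·S+B equals the discounted successor values.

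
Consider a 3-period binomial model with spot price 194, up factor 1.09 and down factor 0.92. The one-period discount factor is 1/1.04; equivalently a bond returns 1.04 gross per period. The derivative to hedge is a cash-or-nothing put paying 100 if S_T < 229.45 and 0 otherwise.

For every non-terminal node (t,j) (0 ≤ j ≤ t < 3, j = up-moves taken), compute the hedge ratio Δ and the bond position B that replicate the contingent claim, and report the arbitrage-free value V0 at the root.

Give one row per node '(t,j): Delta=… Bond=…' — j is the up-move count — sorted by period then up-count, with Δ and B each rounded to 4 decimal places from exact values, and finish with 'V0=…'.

The replicating-portfolio and risk-neutral prices coincide; use p* = (1.04−0.92)/(1.09−0.92) = 0.7059 for the latter.
Terminal payoffs: V(3,0)=100.0000, V(3,1)=100.0000, V(3,2)=100.0000, V(3,3)=0.0000
  t=2,j=0: stock 164.2016 → up 178.9797 (V=100.0000), down 151.0655 (V=100.0000). Price 96.1538; hedge Δ=0.0000, bond B=96.1538.
  t=2,j=1: stock 194.5432 → up 212.0521 (V=100.0000), down 178.9797 (V=100.0000). Price 96.1538; hedge Δ=0.0000, bond B=96.1538.
  t=2,j=2: stock 230.4914 → up 251.2356 (V=0.0000), down 212.0521 (V=100.0000). Price 28.2805; hedge Δ=-2.5521, bond B=616.5158.
  t=1,j=0: stock 178.4800 → up 194.5432 (V=96.1538), down 164.2016 (V=96.1538). Price 92.4556; hedge Δ=0.0000, bond B=92.4556.
  t=1,j=1: stock 211.4600 → up 230.4914 (V=28.2805), down 194.5432 (V=96.1538). Price 46.3878; hedge Δ=-1.8881, bond B=445.6425.
  t=0,j=0: stock 194.0000 → up 211.4600 (V=46.3878), down 178.4800 (V=92.4556). Price 57.6319; hedge Δ=-1.3968, bond B=328.6192.
Root portfolio cost Δ·194+B reproduces V0=57.6319.

(0,0): Delta=-1.3968 Bond=328.6192
(1,0): Delta=0.0000 Bond=92.4556
(1,1): Delta=-1.8881 Bond=445.6425
(2,0): Delta=0.0000 Bond=96.1538
(2,1): Delta=0.0000 Bond=96.1538
(2,2): Delta=-2.5521 Bond=616.5158
V0=57.6319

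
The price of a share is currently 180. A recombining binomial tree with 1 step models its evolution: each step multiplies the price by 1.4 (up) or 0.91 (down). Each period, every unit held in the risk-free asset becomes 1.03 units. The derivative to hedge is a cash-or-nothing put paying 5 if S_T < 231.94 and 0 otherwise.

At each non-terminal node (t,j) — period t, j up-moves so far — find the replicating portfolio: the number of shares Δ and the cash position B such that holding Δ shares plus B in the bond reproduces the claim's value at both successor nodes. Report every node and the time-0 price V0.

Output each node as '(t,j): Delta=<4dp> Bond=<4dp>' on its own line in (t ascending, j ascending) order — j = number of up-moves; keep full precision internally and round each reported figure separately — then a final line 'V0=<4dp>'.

(0,0): Delta=-0.0567 Bond=13.8696
V0=3.6655

Risk-neutral probability p* = (R−d)/(u−d) = (1.03−0.91)/(1.4−0.91) = 0.2449.
At expiry t=1: V(1,0)=5.0000, V(1,1)=0.0000
  t=0,j=0: stock 180.0000 → up 252.0000 (V=0.0000), down 163.8000 (V=5.0000). Price 3.6655; hedge Δ=-0.0567, bond B=13.8696.
Self-financing check: at every node Δ·S+B equals the discounted successor values.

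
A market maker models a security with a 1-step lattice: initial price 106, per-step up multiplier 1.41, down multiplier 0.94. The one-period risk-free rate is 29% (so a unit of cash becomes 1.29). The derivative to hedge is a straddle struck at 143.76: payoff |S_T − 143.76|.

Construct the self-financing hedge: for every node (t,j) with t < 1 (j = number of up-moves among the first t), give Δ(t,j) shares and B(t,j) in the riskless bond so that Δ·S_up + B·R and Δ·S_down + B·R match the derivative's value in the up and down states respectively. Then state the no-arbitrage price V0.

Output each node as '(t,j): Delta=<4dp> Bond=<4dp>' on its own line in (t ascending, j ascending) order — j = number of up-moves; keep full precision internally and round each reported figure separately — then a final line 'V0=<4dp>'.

(0,0): Delta=-0.7712 Bond=93.7674
V0=12.0228

The replicating-portfolio and risk-neutral prices coincide; use p* = (1.29−0.94)/(1.41−0.94) = 0.7447 for the latter.
Payoff layer (t=1): V(1,0)=44.1200, V(1,1)=5.7000
  t=0,j=0: stock 106.0000 → up 149.4600 (V=5.7000), down 99.6400 (V=44.1200). Price 12.0228; hedge Δ=-0.7712, bond B=93.7674.
Self-financing check: at every node Δ·S+B equals the discounted successor values.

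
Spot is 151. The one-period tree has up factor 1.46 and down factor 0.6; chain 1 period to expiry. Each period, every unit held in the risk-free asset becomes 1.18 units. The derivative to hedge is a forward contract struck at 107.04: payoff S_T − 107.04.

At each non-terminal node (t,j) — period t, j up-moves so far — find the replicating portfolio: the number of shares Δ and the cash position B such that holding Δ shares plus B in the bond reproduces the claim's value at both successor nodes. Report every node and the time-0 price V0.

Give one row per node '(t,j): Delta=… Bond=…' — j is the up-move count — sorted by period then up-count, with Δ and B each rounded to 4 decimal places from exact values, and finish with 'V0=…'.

(0,0): Delta=1.0000 Bond=-90.7119
V0=60.2881

Risk-neutral probability p* = (R−d)/(u−d) = (1.18−0.6)/(1.46−0.6) = 0.6744.
Terminal payoffs: V(1,0)=-16.4400, V(1,1)=113.4200
(0,0): S=151.0000. Δ = (V_up−V_dn)/(S_up−S_dn) = (113.4200−-16.4400)/(220.4600−90.6000) = 1.0000. V = [p*·113.4200 + (1−p*)·-16.4400]/1.18 = 60.2881. B = V − Δ·S = -90.7119.
Self-financing check: at every node Δ·S+B equals the discounted successor values.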